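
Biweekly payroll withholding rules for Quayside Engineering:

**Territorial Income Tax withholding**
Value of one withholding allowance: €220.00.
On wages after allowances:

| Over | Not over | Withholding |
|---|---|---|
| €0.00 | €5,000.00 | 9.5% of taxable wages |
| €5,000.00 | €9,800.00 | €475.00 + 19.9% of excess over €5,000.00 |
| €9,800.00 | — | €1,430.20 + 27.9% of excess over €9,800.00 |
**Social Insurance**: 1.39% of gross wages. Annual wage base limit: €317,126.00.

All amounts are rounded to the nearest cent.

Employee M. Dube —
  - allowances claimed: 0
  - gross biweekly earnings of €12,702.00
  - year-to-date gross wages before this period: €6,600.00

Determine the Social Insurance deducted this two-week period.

€176.56

Social Insurance: 1.39% × €12,702.00 = €176.56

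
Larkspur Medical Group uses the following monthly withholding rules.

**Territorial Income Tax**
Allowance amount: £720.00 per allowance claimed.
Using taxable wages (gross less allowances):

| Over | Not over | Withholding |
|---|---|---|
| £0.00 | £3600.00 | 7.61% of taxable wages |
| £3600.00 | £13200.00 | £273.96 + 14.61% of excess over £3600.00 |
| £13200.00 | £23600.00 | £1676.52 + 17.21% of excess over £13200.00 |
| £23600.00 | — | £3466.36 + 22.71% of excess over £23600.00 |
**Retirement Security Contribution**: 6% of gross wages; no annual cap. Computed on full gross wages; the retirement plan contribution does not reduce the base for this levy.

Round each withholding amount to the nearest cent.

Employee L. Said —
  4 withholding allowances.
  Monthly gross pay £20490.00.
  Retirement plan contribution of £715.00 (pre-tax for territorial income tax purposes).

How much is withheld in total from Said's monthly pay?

£3541.83

Territorial Income Tax: taxable = £20490.00 − £715.00 − 4×£720.00 = £16895.00
  £1676.52 + 17.21% × (£16895.00 − £13200.00) = £1676.52 + 17.21% × £3695.00 = £2312.43
Retirement Security Contribution: 6% × £20490.00 = £1229.40
Total: £2312.43 + £1229.40 = £3541.83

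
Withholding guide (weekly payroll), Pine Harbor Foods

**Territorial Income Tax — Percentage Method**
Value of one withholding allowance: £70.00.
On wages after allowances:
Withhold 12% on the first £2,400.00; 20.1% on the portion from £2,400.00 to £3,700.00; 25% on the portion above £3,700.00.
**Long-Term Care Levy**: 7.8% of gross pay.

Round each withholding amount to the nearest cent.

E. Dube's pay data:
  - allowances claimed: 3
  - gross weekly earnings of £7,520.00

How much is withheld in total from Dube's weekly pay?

Territorial Income Tax: taxable = £7,520.00 − 3×£70.00 = £7,310.00
  £549.30 + 25% × (£7,310.00 − £3,700.00) = £549.30 + 25% × £3,610.00 = £1,451.80
Long-Term Care Levy: 7.8% × £7,520.00 = £586.56
Total: £1,451.80 + £586.56 = £2,038.36

£2,038.36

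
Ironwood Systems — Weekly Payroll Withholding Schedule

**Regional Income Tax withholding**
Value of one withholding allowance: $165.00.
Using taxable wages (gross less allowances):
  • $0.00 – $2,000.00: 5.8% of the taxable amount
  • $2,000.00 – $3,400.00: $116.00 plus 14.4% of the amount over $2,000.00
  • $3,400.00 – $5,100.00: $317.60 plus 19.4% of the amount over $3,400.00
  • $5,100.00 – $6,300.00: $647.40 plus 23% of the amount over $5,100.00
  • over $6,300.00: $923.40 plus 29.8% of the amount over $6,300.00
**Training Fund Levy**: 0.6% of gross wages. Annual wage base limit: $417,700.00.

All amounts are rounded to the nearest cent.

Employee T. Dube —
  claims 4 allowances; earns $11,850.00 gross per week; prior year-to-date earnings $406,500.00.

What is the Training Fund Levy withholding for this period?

Training Fund Levy: cap $417,700.00 − YTD $406,500.00 = $11,200.00 subject; 0.6% × $11,200.00 = $67.20

$67.20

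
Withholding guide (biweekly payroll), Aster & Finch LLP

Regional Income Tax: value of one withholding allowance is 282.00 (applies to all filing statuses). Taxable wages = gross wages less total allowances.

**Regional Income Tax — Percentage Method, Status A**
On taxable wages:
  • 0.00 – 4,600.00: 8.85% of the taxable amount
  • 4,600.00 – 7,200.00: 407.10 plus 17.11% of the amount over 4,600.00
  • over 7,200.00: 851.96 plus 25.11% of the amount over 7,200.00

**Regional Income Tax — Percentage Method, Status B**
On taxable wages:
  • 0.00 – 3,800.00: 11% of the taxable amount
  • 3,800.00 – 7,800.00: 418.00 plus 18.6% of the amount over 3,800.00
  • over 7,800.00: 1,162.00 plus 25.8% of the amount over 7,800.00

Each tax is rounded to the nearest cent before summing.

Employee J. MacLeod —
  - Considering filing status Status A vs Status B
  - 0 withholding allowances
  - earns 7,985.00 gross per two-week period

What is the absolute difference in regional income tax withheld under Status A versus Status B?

160.66

Regional Income Tax (Status A): taxable = 7,985.00
  851.96 + 25.11% × (7,985.00 − 7,200.00) = 851.96 + 25.11% × 785.00 = 1,049.07
Regional Income Tax (Status B): taxable = 7,985.00
  1,162.00 + 25.8% × (7,985.00 − 7,800.00) = 1,162.00 + 25.8% × 185.00 = 1,209.73
Difference: |1,049.07 − 1,209.73| = 160.66 (higher under Status B)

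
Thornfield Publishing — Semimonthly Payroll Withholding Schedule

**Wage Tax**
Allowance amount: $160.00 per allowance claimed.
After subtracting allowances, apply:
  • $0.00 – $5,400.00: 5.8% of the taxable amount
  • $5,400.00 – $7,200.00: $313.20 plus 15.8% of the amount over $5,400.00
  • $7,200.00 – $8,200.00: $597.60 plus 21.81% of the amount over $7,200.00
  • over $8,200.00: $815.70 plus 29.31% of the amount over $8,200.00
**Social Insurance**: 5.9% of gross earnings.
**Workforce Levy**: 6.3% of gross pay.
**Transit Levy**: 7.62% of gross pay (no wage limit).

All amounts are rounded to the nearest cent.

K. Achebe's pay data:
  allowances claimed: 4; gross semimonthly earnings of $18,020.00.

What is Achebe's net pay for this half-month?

$10,942.08

Wage Tax: taxable = $18,020.00 − 4×$160.00 = $17,380.00
  $815.70 + 29.31% × ($17,380.00 − $8,200.00) = $815.70 + 29.31% × $9,180.00 = $3,506.36
Social Insurance: 5.9% × $18,020.00 = $1,063.18
Workforce Levy: 6.3% × $18,020.00 = $1,135.26
Transit Levy: 7.62% × $18,020.00 = $1,373.12
Total withheld: $3,506.36 + $1,063.18 + $1,135.26 + $1,373.12 = $7,077.92
Net pay: $18,020.00 − $7,077.92 = $10,942.08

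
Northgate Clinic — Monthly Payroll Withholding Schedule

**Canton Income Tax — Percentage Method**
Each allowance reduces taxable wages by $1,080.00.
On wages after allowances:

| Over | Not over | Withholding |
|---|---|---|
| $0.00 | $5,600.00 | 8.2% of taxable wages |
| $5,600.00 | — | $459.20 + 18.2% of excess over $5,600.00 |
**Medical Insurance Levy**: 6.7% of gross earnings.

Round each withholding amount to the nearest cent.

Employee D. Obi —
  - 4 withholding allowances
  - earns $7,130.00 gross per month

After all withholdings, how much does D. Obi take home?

Canton Income Tax: taxable = $7,130.00 − 4×$1,080.00 = $2,810.00
  8.2% × $2,810.00 = $230.42
Medical Insurance Levy: 6.7% × $7,130.00 = $477.71
Total withheld: $230.42 + $477.71 = $708.13
Net pay: $7,130.00 − $708.13 = $6,421.87

$6,421.87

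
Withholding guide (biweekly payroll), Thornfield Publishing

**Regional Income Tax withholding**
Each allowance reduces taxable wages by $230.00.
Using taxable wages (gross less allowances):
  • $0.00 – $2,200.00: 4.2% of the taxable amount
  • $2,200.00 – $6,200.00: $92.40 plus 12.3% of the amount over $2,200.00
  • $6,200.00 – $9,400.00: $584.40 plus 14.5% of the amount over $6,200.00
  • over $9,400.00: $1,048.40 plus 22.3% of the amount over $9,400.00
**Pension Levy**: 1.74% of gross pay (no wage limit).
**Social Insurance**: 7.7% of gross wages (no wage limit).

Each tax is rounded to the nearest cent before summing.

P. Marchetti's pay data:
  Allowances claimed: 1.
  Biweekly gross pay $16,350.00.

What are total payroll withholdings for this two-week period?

$4,090.40

Regional Income Tax: taxable = $16,350.00 − 1×$230.00 = $16,120.00
  $1,048.40 + 22.3% × ($16,120.00 − $9,400.00) = $1,048.40 + 22.3% × $6,720.00 = $2,546.96
Pension Levy: 1.74% × $16,350.00 = $284.49
Social Insurance: 7.7% × $16,350.00 = $1,258.95
Total: $2,546.96 + $284.49 + $1,258.95 = $4,090.40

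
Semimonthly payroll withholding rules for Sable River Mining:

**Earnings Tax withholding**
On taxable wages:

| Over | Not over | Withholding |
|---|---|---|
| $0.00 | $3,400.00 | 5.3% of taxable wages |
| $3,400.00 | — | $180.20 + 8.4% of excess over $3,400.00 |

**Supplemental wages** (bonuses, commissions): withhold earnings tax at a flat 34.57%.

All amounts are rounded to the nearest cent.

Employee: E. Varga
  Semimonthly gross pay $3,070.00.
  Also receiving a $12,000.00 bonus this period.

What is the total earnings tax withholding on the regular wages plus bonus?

$4,311.11

Earnings Tax: taxable = $3,070.00
  5.3% × $3,070.00 = $162.71
Supplemental (34.57% flat on bonus): 34.57% × $12,000.00 = $4,148.40
Total earnings tax: $162.71 + $4,148.40 = $4,311.11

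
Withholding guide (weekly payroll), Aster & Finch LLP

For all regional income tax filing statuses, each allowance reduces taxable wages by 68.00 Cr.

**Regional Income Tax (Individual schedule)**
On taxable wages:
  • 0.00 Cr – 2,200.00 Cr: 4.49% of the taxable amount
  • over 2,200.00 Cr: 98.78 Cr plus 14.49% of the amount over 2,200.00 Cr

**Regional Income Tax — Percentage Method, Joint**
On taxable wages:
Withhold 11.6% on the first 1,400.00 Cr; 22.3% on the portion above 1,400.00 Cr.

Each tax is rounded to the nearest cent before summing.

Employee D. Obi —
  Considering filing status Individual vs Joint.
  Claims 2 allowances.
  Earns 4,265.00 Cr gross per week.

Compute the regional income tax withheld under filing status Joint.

Regional Income Tax (Joint): taxable = 4,265.00 Cr − 2×68.00 Cr = 4,129.00 Cr
  162.40 Cr + 22.3% × (4,129.00 Cr − 1,400.00 Cr) = 162.40 Cr + 22.3% × 2,729.00 Cr = 770.97 Cr

770.97 Cr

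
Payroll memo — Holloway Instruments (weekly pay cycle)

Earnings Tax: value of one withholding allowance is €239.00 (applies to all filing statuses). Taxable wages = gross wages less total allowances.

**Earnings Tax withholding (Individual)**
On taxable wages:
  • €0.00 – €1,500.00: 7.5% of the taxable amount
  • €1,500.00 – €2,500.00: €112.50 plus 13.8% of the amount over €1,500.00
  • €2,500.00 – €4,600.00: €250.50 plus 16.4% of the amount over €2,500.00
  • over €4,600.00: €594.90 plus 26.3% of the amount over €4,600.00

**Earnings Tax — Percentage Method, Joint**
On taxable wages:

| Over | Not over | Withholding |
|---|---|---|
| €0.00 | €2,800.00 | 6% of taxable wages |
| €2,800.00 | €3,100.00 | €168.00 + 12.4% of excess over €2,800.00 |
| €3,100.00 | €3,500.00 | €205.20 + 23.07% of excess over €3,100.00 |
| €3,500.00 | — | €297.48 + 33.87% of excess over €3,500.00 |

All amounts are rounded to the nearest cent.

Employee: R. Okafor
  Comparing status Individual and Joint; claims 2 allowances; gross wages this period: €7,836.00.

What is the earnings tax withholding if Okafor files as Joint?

€1,604.18

Earnings Tax (Joint): taxable = €7,836.00 − 2×€239.00 = €7,358.00
  €297.48 + 33.87% × (€7,358.00 − €3,500.00) = €297.48 + 33.87% × €3,858.00 = €1,604.18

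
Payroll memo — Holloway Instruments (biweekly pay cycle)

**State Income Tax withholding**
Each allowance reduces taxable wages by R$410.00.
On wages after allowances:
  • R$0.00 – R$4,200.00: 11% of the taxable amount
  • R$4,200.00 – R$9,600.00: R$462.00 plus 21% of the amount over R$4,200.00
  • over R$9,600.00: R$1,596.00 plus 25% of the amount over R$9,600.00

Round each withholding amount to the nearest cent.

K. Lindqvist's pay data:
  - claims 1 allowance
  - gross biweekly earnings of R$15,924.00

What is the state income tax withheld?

State Income Tax: taxable = R$15,924.00 − 1×R$410.00 = R$15,514.00
  R$1,596.00 + 25% × (R$15,514.00 − R$9,600.00) = R$1,596.00 + 25% × R$5,914.00 = R$3,074.50

R$3,074.50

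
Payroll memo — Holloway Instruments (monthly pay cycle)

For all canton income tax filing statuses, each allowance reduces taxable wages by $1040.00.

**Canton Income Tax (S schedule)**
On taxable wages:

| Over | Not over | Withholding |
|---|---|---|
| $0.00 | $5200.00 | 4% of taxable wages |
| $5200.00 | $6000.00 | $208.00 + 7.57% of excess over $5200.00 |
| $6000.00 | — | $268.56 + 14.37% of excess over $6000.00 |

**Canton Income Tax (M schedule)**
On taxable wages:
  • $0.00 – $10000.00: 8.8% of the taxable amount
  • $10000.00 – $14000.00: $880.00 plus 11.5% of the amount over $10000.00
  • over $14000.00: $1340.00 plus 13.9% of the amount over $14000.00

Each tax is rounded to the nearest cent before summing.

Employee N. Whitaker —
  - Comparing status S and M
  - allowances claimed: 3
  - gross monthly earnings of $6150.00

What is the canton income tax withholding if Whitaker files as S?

$121.20

Canton Income Tax (S): taxable = $6150.00 − 3×$1040.00 = $3030.00
  4% × $3030.00 = $121.20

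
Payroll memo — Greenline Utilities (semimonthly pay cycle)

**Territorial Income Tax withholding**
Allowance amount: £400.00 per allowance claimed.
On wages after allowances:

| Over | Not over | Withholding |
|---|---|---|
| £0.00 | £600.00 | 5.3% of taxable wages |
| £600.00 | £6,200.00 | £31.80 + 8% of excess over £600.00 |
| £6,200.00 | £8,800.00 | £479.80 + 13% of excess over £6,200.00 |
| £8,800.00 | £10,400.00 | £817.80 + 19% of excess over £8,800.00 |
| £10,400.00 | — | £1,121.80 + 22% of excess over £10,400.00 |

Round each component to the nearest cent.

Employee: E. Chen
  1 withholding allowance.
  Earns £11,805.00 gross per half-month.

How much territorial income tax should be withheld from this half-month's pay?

£1,342.90

Territorial Income Tax: taxable = £11,805.00 − 1×£400.00 = £11,405.00
  £1,121.80 + 22% × (£11,405.00 − £10,400.00) = £1,121.80 + 22% × £1,005.00 = £1,342.90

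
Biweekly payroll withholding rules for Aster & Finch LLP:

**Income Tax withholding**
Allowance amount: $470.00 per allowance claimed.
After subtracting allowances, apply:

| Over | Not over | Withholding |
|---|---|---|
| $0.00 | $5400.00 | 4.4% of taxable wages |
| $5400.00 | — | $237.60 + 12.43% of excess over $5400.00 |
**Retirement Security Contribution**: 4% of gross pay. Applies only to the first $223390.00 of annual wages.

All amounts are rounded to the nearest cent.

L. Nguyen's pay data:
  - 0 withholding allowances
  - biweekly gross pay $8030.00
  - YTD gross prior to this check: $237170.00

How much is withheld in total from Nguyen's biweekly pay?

$564.51

Income Tax: taxable = $8030.00
  $237.60 + 12.43% × ($8030.00 − $5400.00) = $237.60 + 12.43% × $2630.00 = $564.51
Retirement Security Contribution: YTD $237170.00 ≥ cap $223390.00 → $0.00
Total: $564.51 + $0.00 = $564.51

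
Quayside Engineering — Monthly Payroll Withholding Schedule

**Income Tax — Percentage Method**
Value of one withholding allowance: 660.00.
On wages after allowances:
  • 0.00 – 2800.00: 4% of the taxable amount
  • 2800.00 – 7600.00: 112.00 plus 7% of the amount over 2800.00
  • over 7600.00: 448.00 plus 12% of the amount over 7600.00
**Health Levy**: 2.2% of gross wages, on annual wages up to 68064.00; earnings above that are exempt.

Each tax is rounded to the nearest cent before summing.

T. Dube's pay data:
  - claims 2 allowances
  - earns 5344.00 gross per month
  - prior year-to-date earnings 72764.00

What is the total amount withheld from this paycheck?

197.68

Income Tax: taxable = 5344.00 − 2×660.00 = 4024.00
  112.00 + 7% × (4024.00 − 2800.00) = 112.00 + 7% × 1224.00 = 197.68
Health Levy: YTD 72764.00 ≥ cap 68064.00 → 0.00
Total: 197.68 + 0.00 = 197.68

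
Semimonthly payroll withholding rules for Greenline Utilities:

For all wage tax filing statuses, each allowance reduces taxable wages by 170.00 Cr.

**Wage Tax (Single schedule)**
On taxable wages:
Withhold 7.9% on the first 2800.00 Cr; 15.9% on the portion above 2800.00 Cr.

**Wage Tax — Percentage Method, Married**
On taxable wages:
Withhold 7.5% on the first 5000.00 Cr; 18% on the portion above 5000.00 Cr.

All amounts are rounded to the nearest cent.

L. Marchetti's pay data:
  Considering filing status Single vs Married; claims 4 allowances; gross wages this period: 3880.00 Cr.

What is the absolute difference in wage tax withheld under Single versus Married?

Wage Tax (Single): taxable = 3880.00 Cr − 4×170.00 Cr = 3200.00 Cr
  221.20 Cr + 15.9% × (3200.00 Cr − 2800.00 Cr) = 221.20 Cr + 15.9% × 400.00 Cr = 284.80 Cr
Wage Tax (Married): taxable = 3880.00 Cr − 4×170.00 Cr = 3200.00 Cr
  7.5% × 3200.00 Cr = 240.00 Cr
Difference: |284.80 Cr − 240.00 Cr| = 44.80 Cr (higher under Single)

44.80 Cr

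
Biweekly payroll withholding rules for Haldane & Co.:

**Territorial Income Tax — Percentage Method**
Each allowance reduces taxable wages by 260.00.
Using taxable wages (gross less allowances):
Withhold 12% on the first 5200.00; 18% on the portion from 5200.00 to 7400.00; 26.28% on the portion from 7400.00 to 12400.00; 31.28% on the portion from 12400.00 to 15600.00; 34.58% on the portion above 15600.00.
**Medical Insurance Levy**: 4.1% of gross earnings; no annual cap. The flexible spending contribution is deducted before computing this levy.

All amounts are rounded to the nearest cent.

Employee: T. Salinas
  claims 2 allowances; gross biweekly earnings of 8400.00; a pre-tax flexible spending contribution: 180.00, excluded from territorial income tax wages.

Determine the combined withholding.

1435.86

Territorial Income Tax: taxable = 8400.00 − 180.00 − 2×260.00 = 7700.00
  1020.00 + 26.28% × (7700.00 − 7400.00) = 1020.00 + 26.28% × 300.00 = 1098.84
Medical Insurance Levy: 4.1% × 8220.00 = 337.02
Total: 1098.84 + 337.02 = 1435.86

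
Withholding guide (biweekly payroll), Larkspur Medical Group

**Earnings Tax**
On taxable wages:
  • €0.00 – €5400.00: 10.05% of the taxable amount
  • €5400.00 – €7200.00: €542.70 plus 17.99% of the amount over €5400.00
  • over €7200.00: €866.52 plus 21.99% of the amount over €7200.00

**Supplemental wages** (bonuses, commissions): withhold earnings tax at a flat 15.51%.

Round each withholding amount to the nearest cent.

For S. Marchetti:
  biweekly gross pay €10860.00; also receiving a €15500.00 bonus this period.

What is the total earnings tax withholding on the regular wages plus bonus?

Earnings Tax: taxable = €10860.00
  €866.52 + 21.99% × (€10860.00 − €7200.00) = €866.52 + 21.99% × €3660.00 = €1671.35
Supplemental (15.51% flat on bonus): 15.51% × €15500.00 = €2404.05
Total earnings tax: €1671.35 + €2404.05 = €4075.40

€4075.40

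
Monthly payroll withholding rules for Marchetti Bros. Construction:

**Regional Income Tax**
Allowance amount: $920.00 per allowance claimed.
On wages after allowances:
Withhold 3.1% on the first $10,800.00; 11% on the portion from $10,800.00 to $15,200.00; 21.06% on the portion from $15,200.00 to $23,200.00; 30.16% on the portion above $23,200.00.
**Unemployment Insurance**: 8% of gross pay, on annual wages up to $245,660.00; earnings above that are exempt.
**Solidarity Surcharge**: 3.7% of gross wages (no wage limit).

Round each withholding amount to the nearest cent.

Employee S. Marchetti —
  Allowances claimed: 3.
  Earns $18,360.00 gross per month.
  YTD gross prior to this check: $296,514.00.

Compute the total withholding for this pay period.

Regional Income Tax: taxable = $18,360.00 − 3×$920.00 = $15,600.00
  $818.80 + 21.06% × ($15,600.00 − $15,200.00) = $818.80 + 21.06% × $400.00 = $903.04
Unemployment Insurance: YTD $296,514.00 ≥ cap $245,660.00 → $0.00
Solidarity Surcharge: 3.7% × $18,360.00 = $679.32
Total: $903.04 + $0.00 + $679.32 = $1,582.36

$1,582.36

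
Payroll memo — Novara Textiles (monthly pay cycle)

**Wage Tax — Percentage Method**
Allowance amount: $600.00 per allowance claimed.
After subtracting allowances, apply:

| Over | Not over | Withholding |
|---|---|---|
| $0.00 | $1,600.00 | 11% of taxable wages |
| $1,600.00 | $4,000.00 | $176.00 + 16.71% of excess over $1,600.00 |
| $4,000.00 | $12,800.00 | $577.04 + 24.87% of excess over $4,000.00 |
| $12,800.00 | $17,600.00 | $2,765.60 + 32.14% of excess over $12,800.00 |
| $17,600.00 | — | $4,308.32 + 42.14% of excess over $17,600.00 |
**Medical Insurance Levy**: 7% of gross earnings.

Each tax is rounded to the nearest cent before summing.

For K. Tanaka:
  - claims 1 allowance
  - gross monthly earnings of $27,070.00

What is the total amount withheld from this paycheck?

$9,941.04

Wage Tax: taxable = $27,070.00 − 1×$600.00 = $26,470.00
  $4,308.32 + 42.14% × ($26,470.00 − $17,600.00) = $4,308.32 + 42.14% × $8,870.00 = $8,046.14
Medical Insurance Levy: 7% × $27,070.00 = $1,894.90
Total: $8,046.14 + $1,894.90 = $9,941.04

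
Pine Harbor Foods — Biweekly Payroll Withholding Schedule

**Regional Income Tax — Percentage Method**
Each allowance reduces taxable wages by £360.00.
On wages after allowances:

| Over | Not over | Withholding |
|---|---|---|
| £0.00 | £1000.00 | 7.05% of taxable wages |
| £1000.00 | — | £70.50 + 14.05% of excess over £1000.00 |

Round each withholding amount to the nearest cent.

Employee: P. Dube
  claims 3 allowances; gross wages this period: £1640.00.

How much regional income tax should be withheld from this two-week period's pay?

Regional Income Tax: taxable = £1640.00 − 3×£360.00 = £560.00
  7.05% × £560.00 = £39.48

£39.48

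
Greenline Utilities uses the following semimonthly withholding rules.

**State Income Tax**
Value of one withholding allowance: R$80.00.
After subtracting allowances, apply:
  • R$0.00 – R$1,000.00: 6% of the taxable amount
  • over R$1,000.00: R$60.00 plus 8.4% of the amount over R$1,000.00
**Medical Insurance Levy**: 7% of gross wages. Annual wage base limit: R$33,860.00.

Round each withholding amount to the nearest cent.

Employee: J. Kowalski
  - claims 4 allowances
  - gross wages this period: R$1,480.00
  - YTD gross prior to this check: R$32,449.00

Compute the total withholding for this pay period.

State Income Tax: taxable = R$1,480.00 − 4×R$80.00 = R$1,160.00
  R$60.00 + 8.4% × (R$1,160.00 − R$1,000.00) = R$60.00 + 8.4% × R$160.00 = R$73.44
Medical Insurance Levy: cap R$33,860.00 − YTD R$32,449.00 = R$1,411.00 subject; 7% × R$1,411.00 = R$98.77
Total: R$73.44 + R$98.77 = R$172.21

R$172.21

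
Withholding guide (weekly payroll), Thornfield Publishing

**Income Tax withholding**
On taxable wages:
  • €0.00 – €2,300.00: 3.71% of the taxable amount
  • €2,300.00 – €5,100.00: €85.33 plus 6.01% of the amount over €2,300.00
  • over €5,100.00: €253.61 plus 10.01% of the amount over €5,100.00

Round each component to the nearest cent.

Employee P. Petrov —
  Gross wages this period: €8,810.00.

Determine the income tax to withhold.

Income Tax: taxable = €8,810.00
  €253.61 + 10.01% × (€8,810.00 − €5,100.00) = €253.61 + 10.01% × €3,710.00 = €624.98

€624.98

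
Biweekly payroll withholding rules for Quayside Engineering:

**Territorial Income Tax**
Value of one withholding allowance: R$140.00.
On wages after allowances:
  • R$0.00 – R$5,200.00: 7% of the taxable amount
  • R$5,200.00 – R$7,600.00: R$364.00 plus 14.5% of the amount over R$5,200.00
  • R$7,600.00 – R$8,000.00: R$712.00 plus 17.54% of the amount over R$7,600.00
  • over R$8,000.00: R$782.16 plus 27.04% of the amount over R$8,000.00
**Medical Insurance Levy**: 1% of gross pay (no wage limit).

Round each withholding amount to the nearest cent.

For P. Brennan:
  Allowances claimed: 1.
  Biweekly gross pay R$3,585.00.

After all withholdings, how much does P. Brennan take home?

Territorial Income Tax: taxable = R$3,585.00 − 1×R$140.00 = R$3,445.00
  7% × R$3,445.00 = R$241.15
Medical Insurance Levy: 1% × R$3,585.00 = R$35.85
Total withheld: R$241.15 + R$35.85 = R$277.00
Net pay: R$3,585.00 − R$277.00 = R$3,308.00

R$3,308.00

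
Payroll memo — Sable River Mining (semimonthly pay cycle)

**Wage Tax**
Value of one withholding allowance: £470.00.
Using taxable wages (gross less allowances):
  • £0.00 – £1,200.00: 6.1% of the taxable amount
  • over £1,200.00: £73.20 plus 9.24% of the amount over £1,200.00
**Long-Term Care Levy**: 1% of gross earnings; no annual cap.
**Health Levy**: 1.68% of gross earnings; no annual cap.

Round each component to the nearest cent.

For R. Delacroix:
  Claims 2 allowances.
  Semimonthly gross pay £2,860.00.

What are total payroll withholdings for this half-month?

Wage Tax: taxable = £2,860.00 − 2×£470.00 = £1,920.00
  £73.20 + 9.24% × (£1,920.00 − £1,200.00) = £73.20 + 9.24% × £720.00 = £139.73
Long-Term Care Levy: 1% × £2,860.00 = £28.60
Health Levy: 1.68% × £2,860.00 = £48.05
Total: £139.73 + £28.60 + £48.05 = £216.38

£216.38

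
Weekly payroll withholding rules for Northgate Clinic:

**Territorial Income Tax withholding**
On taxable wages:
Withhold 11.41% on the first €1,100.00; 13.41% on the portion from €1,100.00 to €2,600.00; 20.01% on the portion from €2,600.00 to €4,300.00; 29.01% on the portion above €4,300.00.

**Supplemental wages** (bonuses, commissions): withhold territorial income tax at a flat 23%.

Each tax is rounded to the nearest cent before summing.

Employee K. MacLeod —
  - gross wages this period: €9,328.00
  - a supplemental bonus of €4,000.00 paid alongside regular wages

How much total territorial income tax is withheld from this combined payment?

Territorial Income Tax: taxable = €9,328.00
  €666.83 + 29.01% × (€9,328.00 − €4,300.00) = €666.83 + 29.01% × €5,028.00 = €2,125.45
Supplemental (23% flat on bonus): 23% × €4,000.00 = €920.00
Total territorial income tax: €2,125.45 + €920.00 = €3,045.45

€3,045.45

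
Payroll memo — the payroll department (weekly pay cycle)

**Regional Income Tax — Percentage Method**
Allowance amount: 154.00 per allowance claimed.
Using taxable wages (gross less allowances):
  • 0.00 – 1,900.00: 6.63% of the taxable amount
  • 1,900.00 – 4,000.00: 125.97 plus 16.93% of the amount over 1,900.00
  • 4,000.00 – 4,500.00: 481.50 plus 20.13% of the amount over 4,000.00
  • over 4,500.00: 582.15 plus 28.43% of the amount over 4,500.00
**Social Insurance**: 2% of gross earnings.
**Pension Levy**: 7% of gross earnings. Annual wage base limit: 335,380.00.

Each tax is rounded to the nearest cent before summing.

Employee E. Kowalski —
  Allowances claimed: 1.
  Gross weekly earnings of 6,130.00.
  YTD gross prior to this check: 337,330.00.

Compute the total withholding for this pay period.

Regional Income Tax: taxable = 6,130.00 − 1×154.00 = 5,976.00
  582.15 + 28.43% × (5,976.00 − 4,500.00) = 582.15 + 28.43% × 1,476.00 = 1,001.78
Social Insurance: 2% × 6,130.00 = 122.60
Pension Levy: YTD 337,330.00 ≥ cap 335,380.00 → 0.00
Total: 1,001.78 + 122.60 + 0.00 = 1,124.38

1,124.38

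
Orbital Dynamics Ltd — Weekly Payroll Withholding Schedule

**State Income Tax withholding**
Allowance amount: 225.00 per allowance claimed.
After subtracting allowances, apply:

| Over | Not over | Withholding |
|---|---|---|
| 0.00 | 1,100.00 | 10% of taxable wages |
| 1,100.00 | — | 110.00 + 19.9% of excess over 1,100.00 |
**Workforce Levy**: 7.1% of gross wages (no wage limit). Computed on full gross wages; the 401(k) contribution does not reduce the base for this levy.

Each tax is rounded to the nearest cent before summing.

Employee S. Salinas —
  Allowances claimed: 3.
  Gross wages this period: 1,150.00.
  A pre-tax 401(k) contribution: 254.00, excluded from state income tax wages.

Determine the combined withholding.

103.75

State Income Tax: taxable = 1,150.00 − 254.00 − 3×225.00 = 221.00
  10% × 221.00 = 22.10
Workforce Levy: 7.1% × 1,150.00 = 81.65
Total: 22.10 + 81.65 = 103.75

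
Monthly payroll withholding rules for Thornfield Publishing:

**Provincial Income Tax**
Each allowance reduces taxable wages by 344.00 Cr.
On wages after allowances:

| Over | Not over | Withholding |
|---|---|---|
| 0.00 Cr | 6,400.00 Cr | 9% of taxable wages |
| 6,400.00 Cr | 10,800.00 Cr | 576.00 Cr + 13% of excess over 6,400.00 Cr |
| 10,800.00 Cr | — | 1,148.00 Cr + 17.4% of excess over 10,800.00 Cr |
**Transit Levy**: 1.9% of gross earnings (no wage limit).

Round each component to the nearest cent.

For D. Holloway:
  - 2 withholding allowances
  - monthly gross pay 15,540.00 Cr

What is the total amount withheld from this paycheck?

2,148.31 Cr

Provincial Income Tax: taxable = 15,540.00 Cr − 2×344.00 Cr = 14,852.00 Cr
  1,148.00 Cr + 17.4% × (14,852.00 Cr − 10,800.00 Cr) = 1,148.00 Cr + 17.4% × 4,052.00 Cr = 1,853.05 Cr
Transit Levy: 1.9% × 15,540.00 Cr = 295.26 Cr
Total: 1,853.05 Cr + 295.26 Cr = 2,148.31 Cr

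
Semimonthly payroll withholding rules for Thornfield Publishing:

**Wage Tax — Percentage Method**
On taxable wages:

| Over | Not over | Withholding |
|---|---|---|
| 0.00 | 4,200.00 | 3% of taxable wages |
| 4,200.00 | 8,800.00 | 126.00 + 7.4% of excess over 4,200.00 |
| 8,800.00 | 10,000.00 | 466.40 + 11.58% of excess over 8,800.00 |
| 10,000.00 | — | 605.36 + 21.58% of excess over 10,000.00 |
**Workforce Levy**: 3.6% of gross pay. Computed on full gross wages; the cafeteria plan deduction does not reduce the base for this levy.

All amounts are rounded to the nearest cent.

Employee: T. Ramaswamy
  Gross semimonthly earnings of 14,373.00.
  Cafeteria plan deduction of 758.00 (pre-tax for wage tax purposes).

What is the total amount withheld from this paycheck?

Wage Tax: taxable = 14,373.00 − 758.00 = 13,615.00
  605.36 + 21.58% × (13,615.00 − 10,000.00) = 605.36 + 21.58% × 3,615.00 = 1,385.48
Workforce Levy: 3.6% × 14,373.00 = 517.43
Total: 1,385.48 + 517.43 = 1,902.91

1,902.91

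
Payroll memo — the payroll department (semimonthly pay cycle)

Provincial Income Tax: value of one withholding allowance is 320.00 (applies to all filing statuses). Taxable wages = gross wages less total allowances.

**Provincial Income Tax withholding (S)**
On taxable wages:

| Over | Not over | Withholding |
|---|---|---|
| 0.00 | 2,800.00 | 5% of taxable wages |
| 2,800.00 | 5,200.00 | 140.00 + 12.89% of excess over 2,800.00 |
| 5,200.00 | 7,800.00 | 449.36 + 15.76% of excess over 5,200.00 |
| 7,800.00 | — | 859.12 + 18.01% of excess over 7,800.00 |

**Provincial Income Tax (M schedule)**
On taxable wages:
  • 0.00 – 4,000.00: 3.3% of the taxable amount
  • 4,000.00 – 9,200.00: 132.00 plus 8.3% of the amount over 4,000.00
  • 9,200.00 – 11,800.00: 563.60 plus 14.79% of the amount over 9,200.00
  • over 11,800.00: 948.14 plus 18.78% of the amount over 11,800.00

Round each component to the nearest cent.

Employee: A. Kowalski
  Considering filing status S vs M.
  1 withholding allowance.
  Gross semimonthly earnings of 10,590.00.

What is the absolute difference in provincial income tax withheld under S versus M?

Provincial Income Tax (S): taxable = 10,590.00 − 1×320.00 = 10,270.00
  859.12 + 18.01% × (10,270.00 − 7,800.00) = 859.12 + 18.01% × 2,470.00 = 1,303.97
Provincial Income Tax (M): taxable = 10,590.00 − 1×320.00 = 10,270.00
  563.60 + 14.79% × (10,270.00 − 9,200.00) = 563.60 + 14.79% × 1,070.00 = 721.85
Difference: |1,303.97 − 721.85| = 582.12 (higher under S)

582.12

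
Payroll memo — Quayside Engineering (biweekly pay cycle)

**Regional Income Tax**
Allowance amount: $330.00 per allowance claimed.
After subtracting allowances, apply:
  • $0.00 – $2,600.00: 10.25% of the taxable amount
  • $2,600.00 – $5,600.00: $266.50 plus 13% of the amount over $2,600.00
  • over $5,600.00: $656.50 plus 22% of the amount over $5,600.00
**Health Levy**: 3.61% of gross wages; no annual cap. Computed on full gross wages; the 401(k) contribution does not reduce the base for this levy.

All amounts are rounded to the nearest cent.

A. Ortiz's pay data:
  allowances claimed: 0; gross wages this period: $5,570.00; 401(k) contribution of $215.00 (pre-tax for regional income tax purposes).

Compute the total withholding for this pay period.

Regional Income Tax: taxable = $5,570.00 − $215.00 = $5,355.00
  $266.50 + 13% × ($5,355.00 − $2,600.00) = $266.50 + 13% × $2,755.00 = $624.65
Health Levy: 3.61% × $5,570.00 = $201.08
Total: $624.65 + $201.08 = $825.73

$825.73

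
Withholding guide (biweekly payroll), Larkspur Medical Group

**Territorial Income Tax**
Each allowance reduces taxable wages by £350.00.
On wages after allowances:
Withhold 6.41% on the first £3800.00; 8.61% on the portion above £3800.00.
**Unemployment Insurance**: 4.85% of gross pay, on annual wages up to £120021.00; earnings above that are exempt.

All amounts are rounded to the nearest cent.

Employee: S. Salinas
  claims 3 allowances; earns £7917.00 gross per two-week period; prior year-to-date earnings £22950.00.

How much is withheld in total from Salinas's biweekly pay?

£891.62

Territorial Income Tax: taxable = £7917.00 − 3×£350.00 = £6867.00
  £243.58 + 8.61% × (£6867.00 − £3800.00) = £243.58 + 8.61% × £3067.00 = £507.65
Unemployment Insurance: 4.85% × £7917.00 = £383.97
Total: £507.65 + £383.97 = £891.62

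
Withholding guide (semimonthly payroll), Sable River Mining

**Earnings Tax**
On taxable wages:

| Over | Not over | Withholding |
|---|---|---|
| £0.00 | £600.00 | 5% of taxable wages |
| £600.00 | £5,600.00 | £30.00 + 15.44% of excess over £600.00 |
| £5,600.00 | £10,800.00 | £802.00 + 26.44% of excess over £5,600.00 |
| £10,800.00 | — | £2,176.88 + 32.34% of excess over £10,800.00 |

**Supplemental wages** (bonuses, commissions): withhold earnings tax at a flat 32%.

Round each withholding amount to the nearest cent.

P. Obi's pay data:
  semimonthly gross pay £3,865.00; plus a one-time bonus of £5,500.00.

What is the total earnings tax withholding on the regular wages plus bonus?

Earnings Tax: taxable = £3,865.00
  £30.00 + 15.44% × (£3,865.00 − £600.00) = £30.00 + 15.44% × £3,265.00 = £534.12
Supplemental (32% flat on bonus): 32% × £5,500.00 = £1,760.00
Total earnings tax: £534.12 + £1,760.00 = £2,294.12

£2,294.12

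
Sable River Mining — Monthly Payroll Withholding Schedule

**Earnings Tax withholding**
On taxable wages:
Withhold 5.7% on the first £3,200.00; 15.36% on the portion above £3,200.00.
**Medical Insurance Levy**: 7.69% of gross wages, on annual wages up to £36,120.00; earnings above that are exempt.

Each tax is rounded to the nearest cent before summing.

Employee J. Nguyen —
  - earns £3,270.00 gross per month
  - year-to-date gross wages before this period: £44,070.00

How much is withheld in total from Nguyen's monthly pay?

Earnings Tax: taxable = £3,270.00
  £182.40 + 15.36% × (£3,270.00 − £3,200.00) = £182.40 + 15.36% × £70.00 = £193.15
Medical Insurance Levy: YTD £44,070.00 ≥ cap £36,120.00 → £0.00
Total: £193.15 + £0.00 = £193.15

£193.15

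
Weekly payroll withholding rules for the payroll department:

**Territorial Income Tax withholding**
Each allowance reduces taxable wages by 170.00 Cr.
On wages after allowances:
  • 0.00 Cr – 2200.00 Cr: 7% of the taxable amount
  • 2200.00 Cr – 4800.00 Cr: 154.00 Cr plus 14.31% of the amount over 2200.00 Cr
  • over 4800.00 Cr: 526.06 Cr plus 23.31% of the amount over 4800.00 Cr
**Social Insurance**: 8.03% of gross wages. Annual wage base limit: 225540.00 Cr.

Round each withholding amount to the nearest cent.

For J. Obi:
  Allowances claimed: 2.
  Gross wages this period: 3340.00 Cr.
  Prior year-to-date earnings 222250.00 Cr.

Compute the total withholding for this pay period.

Territorial Income Tax: taxable = 3340.00 Cr − 2×170.00 Cr = 3000.00 Cr
  154.00 Cr + 14.31% × (3000.00 Cr − 2200.00 Cr) = 154.00 Cr + 14.31% × 800.00 Cr = 268.48 Cr
Social Insurance: cap 225540.00 Cr − YTD 222250.00 Cr = 3290.00 Cr subject; 8.03% × 3290.00 Cr = 264.19 Cr
Total: 268.48 Cr + 264.19 Cr = 532.67 Cr

532.67 Cr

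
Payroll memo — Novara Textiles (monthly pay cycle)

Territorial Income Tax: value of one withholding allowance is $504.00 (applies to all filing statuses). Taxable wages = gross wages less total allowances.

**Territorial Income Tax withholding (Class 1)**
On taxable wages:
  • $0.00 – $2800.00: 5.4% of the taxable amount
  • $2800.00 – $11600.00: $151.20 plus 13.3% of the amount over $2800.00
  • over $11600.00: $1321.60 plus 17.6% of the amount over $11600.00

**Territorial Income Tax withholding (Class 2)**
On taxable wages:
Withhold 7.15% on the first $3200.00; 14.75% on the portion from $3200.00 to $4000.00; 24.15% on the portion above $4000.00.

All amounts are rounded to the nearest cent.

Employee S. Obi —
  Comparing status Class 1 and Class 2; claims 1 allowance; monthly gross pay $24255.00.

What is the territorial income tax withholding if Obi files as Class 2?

$5116.67

Territorial Income Tax (Class 2): taxable = $24255.00 − 1×$504.00 = $23751.00
  $346.80 + 24.15% × ($23751.00 − $4000.00) = $346.80 + 24.15% × $19751.00 = $5116.67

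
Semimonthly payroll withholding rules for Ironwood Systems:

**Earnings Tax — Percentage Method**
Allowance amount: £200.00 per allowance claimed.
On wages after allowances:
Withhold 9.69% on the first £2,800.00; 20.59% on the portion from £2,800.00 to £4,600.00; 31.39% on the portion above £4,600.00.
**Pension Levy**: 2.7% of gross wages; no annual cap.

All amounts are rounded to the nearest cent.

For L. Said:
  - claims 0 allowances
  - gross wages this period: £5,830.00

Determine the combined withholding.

£1,185.45

Earnings Tax: taxable = £5,830.00
  £641.94 + 31.39% × (£5,830.00 − £4,600.00) = £641.94 + 31.39% × £1,230.00 = £1,028.04
Pension Levy: 2.7% × £5,830.00 = £157.41
Total: £1,028.04 + £157.41 = £1,185.45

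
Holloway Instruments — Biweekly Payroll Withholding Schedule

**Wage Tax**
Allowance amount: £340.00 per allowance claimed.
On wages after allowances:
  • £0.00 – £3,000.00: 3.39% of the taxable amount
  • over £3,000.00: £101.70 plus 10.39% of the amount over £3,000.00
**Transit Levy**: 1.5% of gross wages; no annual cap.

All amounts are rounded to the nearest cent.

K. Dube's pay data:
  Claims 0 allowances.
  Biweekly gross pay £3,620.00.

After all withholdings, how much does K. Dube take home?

£3,399.58

Wage Tax: taxable = £3,620.00
  £101.70 + 10.39% × (£3,620.00 − £3,000.00) = £101.70 + 10.39% × £620.00 = £166.12
Transit Levy: 1.5% × £3,620.00 = £54.30
Total withheld: £166.12 + £54.30 = £220.42
Net pay: £3,620.00 − £220.42 = £3,399.58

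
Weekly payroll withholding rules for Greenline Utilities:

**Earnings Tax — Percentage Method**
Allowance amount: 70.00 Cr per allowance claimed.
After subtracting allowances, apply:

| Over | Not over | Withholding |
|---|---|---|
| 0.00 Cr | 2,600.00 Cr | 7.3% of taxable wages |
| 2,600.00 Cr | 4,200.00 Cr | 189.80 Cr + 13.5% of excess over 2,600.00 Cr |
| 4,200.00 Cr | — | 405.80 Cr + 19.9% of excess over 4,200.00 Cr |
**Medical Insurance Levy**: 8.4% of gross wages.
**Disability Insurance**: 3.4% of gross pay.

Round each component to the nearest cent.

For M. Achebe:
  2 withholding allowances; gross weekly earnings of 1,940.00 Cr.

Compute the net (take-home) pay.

Earnings Tax: taxable = 1,940.00 Cr − 2×70.00 Cr = 1,800.00 Cr
  7.3% × 1,800.00 Cr = 131.40 Cr
Medical Insurance Levy: 8.4% × 1,940.00 Cr = 162.96 Cr
Disability Insurance: 3.4% × 1,940.00 Cr = 65.96 Cr
Total withheld: 131.40 Cr + 162.96 Cr + 65.96 Cr = 360.32 Cr
Net pay: 1,940.00 Cr − 360.32 Cr = 1,579.68 Cr

1,579.68 Cr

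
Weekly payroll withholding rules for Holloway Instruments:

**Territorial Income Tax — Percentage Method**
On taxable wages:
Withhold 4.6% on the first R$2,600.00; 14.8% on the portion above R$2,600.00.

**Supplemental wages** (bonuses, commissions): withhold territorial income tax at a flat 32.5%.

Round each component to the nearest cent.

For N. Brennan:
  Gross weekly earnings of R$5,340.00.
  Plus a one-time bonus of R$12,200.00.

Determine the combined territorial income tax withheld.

Territorial Income Tax: taxable = R$5,340.00
  R$119.60 + 14.8% × (R$5,340.00 − R$2,600.00) = R$119.60 + 14.8% × R$2,740.00 = R$525.12
Supplemental (32.5% flat on bonus): 32.5% × R$12,200.00 = R$3,965.00
Total territorial income tax: R$525.12 + R$3,965.00 = R$4,490.12

R$4,490.12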